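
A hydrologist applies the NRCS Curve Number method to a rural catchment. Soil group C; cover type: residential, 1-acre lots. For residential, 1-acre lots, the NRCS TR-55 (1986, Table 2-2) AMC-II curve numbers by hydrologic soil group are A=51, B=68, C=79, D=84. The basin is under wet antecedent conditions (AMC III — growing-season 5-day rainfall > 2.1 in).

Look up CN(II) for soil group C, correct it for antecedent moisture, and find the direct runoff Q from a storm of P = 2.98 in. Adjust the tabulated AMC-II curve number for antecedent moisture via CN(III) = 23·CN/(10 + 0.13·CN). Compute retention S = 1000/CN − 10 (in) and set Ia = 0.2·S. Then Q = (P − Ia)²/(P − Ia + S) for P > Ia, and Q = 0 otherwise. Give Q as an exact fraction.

NRCS table: residential, 1-acre lots, soil group C → CN(II) = 79
Adjust CN=79 to AMC III: 23·79/(10 + 0.13·79) → 1817 ÷ (2027/100) = 181700/2027 ≈ 89.640
Max retention: S = 1000/(181700/2027) − 10 = 2100/1817 in (≈ 1.156 in)
Initial abstraction Ia = S/5 = (2100/1817)/5 = 420/1817 ≈ 0.231 in
Since P=2.980 > Ia=0.231: effective rainfall P−Ia = 249733/90850 in
Q: (249733/90850)² ÷ (354733/90850) = 62366571289/32227493050 in (≈ 1.935 in)

Q = 62366571289/32227493050 in ≈ 1.935 in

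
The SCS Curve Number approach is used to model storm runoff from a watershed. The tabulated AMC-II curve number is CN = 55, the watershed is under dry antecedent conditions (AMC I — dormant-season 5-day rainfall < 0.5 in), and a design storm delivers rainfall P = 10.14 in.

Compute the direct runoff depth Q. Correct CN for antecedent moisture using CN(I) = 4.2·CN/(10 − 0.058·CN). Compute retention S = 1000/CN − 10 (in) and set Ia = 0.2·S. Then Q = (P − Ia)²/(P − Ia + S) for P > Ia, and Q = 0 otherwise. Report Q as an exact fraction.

Adjust CN=55 to AMC I: 4.2·55/(10 − 0.058·55) → 231 ÷ (681/100) = 7700/227 ≈ 33.921
Retention S: 1000/CN − 10 with CN=33.921 → S = 1500/77 ≈ 19.481 in
Initial abstraction Ia = S/5 = (1500/77)/5 = 300/77 ≈ 3.896 in
P − Ia = 10.140 − 3.896 = 24039/3850 ≈ 6.244 in (> 0, runoff occurs)
Runoff Q = (P−Ia)²/(P−Ia+S) = (6.244)²/(6.244+19.481) = 192624507/127100050 ≈ 1.516 in

Q = 192624507/127100050 in ≈ 1.516 in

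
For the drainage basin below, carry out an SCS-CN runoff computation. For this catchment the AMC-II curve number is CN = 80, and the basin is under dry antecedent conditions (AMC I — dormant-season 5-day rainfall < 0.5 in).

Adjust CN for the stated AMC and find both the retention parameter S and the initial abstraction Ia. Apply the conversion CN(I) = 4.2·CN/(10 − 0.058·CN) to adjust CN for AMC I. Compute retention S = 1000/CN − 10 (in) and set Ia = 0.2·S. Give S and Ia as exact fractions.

S = 125/21 in ≈ 5.952 in; Ia = 25/21 in ≈ 1.190 in

Adjust CN=80 to AMC I: 4.2·80/(10 − 0.058·80) → 336 ÷ (134/25) = 4200/67 ≈ 62.687
Retention S: 1000/CN − 10 with CN=62.687 → S = 125/21 ≈ 5.952 in
Initial abstraction Ia = S/5 = (125/21)/5 = 25/21 ≈ 1.190 in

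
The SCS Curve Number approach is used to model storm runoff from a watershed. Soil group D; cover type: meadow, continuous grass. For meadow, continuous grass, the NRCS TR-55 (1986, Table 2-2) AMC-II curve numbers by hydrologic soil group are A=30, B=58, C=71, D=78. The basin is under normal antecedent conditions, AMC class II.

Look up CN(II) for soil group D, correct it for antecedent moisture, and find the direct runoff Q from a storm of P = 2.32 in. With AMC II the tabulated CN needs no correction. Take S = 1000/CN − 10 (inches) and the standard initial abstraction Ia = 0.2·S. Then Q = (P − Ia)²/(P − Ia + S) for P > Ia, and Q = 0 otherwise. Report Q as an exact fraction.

Q = 1465472/2175225 in ≈ 0.674 in

NRCS table: meadow, continuous grass, soil group D → CN(II) = 78
Average conditions: CN = 78 (no AMC adjustment).
Max retention: S = 1000/78 − 10 = 110/39 in (≈ 2.821 in)
Ia = 0.2·(110/39) = 22/39 in ≈ 0.564 in
Excess rainfall: 2.320 − 0.564 = 1.756 in; P > Ia so Q > 0
Q: (1712/975)² ÷ (4462/975) = 1465472/2175225 in (≈ 0.674 in)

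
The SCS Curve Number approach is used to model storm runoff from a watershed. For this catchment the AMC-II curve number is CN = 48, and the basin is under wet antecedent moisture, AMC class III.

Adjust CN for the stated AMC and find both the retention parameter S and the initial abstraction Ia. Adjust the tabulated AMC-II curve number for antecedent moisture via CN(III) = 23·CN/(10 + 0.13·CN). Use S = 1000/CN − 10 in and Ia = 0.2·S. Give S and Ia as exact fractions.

Adjust CN=48 to AMC III: 23·48/(10 + 0.13·48) → 1104 ÷ (406/25) = 13800/203 ≈ 67.980
S = 1000/(13800/203) − 10 = 325/69 in ≈ 4.710 in
Ia = 0.2S: 0.2·4.710 = 0.942 in (exactly 65/69)

S = 325/69 in ≈ 4.710 in; Ia = 65/69 in ≈ 0.942 in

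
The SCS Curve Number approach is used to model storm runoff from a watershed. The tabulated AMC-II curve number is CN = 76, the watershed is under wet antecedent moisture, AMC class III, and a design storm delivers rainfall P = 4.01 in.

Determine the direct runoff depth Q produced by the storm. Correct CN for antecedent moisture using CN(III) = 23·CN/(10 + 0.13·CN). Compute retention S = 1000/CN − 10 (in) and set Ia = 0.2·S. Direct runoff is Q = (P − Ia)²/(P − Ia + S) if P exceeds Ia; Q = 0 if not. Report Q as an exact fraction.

Adjust CN=76 to AMC III: 23·76/(10 + 0.13·76) → 1748 ÷ (497/25) = 43700/497 ≈ 87.928
Retention S: 1000/CN − 10 with CN=87.928 → S = 600/437 ≈ 1.373 in
Ia = 0.2·(600/437) = 120/437 in ≈ 0.275 in
P − Ia = 4.010 − 0.275 = 163237/43700 ≈ 3.735 in (> 0, runoff occurs)
Q = (163237/43700)²/((163237/43700) + 600/437) = (26646318169/1909690000)/(223237/43700) = 26646318169/9755456900 in ≈ 2.731 in

Q = 26646318169/9755456900 in ≈ 2.731 in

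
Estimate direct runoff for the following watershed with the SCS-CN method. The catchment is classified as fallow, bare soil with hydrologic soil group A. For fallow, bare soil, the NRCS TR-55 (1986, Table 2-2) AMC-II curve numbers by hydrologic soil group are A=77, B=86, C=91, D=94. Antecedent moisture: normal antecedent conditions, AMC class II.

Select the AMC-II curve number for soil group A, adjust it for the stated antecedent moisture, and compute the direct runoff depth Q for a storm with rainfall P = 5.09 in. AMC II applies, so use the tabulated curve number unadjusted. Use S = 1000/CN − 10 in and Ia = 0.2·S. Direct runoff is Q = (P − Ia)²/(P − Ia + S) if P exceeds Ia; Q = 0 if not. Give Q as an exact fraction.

Q = 1196675649/443466100 in ≈ 2.698 in

NRCS table: fallow, bare soil, soil group A → CN(II) = 77
AMC II — tabulated CN = 77 applies directly.
Max retention: S = 1000/77 − 10 = 230/77 in (≈ 2.987 in)
Ia = 0.2·(230/77) = 46/77 in ≈ 0.597 in
Since P=5.090 > Ia=0.597: effective rainfall P−Ia = 34593/7700 in
Runoff Q = (P−Ia)²/(P−Ia+S) = (4.493)²/(4.493+2.987) = 1196675649/443466100 ≈ 2.698 in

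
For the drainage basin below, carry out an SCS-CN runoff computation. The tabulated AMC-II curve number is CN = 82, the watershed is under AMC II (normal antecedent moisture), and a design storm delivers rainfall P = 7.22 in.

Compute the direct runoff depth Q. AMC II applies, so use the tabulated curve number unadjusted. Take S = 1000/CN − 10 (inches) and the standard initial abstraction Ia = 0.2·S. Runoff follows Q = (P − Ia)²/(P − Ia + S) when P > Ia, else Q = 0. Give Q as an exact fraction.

Q = 193237801/37722050 in ≈ 5.123 in

Average conditions: CN = 82 (no AMC adjustment).
Max retention: S = 1000/82 − 10 = 90/41 in (≈ 2.195 in)
Initial abstraction Ia = S/5 = (90/41)/5 = 18/41 ≈ 0.439 in
Excess rainfall: 7.220 − 0.439 = 6.781 in; P > Ia so Q > 0
Q: (13901/2050)² ÷ (18401/2050) = 193237801/37722050 in (≈ 5.123 in)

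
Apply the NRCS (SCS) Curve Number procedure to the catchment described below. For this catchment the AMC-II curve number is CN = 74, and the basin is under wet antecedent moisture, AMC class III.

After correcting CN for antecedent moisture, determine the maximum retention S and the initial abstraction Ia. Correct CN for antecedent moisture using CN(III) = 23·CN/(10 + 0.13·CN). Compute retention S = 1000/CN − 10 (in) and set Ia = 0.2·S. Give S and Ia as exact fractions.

S = 1300/851 in ≈ 1.528 in; Ia = 260/851 in ≈ 0.306 in

Wet (AMC III): CN(III) = 23·74/(10 + 0.13·74) = 1702/(981/50) = 85100/981 ≈ 86.748
Retention S: 1000/CN − 10 with CN=86.748 → S = 1300/851 ≈ 1.528 in
Initial abstraction Ia = S/5 = (1300/851)/5 = 260/851 ≈ 0.306 in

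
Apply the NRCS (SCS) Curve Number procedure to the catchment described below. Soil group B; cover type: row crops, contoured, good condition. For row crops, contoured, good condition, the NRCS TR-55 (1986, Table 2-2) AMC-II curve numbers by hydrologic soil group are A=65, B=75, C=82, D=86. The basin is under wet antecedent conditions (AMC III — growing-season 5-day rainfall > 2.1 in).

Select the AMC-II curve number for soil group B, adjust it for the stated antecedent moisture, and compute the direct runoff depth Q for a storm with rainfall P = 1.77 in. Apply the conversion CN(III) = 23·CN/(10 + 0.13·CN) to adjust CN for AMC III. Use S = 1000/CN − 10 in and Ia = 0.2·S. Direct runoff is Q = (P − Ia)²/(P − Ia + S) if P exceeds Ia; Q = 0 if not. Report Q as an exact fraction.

Q = 104305369/139469700 in ≈ 0.748 in

NRCS table: row crops, contoured, good condition, soil group B → CN(II) = 75
CN(III) from CN(II)=75: (23·75)/(10 + 0.13·75) = 6900/79 ≈ 87.342
S = 1000/(6900/79) − 10 = 100/69 in ≈ 1.449 in
Ia = 0.2·(100/69) = 20/69 in ≈ 0.290 in
Excess rainfall: 1.770 − 0.290 = 1.480 in; P > Ia so Q > 0
Q: (10213/6900)² ÷ (20213/6900) = 104305369/139469700 in (≈ 0.748 in)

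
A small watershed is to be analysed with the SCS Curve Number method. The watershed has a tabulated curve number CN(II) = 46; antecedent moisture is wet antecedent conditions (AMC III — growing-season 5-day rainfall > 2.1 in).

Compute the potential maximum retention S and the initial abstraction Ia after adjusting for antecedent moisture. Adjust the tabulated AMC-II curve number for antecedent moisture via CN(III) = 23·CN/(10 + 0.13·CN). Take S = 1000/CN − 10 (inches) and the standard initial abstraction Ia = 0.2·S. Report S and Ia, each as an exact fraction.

Adjust CN=46 to AMC III: 23·46/(10 + 0.13·46) → 1058 ÷ (799/50) = 52900/799 ≈ 66.208
S = 1000/(52900/799) − 10 = 2700/529 in ≈ 5.104 in
Initial abstraction Ia = S/5 = (2700/529)/5 = 540/529 ≈ 1.021 in

S = 2700/529 in ≈ 5.104 in; Ia = 540/529 in ≈ 1.021 in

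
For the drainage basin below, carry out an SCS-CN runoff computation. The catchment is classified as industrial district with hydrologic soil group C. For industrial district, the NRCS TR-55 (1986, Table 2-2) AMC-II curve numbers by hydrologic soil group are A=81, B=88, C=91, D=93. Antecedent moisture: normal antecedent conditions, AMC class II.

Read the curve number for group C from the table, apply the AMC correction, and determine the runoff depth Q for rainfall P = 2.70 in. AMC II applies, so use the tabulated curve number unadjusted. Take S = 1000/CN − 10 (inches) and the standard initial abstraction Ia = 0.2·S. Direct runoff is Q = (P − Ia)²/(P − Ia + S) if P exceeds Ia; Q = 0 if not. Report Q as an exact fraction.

NRCS table: industrial district, soil group C → CN(II) = 91
CN(II) = 91; AMC II needs no correction.
S = 1000/91 − 10 = 90/91 in ≈ 0.989 in
Ia = 0.2·(90/91) = 18/91 in ≈ 0.198 in
P − Ia = 2.700 − 0.198 = 2277/910 ≈ 2.502 in (> 0, runoff occurs)
Q: (2277/910)² ÷ (3177/910) = 576081/321230 in (≈ 1.793 in)

Q = 576081/321230 in ≈ 1.793 in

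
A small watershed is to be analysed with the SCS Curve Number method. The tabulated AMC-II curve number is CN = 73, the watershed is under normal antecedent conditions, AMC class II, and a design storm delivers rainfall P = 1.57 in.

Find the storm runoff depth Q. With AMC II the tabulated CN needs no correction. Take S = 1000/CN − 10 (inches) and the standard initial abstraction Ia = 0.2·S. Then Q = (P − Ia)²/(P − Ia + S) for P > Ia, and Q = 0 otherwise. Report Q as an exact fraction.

Q = 36735721/241345300 in ≈ 0.152 in

CN(II) = 73; AMC II needs no correction.
Max retention: S = 1000/73 − 10 = 270/73 in (≈ 3.699 in)
Ia = 0.2·(270/73) = 54/73 in ≈ 0.740 in
Excess rainfall: 1.570 − 0.740 = 0.830 in; P > Ia so Q > 0
Q = (6061/7300)²/((6061/7300) + 270/73) = (36735721/53290000)/(33061/7300) = 36735721/241345300 in ≈ 0.152 in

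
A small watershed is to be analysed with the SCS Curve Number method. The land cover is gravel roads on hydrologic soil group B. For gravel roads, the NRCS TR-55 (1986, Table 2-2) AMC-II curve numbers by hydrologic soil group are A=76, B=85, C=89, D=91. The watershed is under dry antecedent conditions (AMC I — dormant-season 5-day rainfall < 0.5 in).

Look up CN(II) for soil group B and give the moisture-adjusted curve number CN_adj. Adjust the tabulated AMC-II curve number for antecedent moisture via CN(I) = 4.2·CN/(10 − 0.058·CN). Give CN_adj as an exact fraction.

NRCS table: gravel roads, soil group B → CN(II) = 85
CN(I) from CN(II)=85: (4.2·85)/(10 − 0.058·85) = 11900/169 ≈ 70.414

CN_adj = 11900/169 ≈ 70.414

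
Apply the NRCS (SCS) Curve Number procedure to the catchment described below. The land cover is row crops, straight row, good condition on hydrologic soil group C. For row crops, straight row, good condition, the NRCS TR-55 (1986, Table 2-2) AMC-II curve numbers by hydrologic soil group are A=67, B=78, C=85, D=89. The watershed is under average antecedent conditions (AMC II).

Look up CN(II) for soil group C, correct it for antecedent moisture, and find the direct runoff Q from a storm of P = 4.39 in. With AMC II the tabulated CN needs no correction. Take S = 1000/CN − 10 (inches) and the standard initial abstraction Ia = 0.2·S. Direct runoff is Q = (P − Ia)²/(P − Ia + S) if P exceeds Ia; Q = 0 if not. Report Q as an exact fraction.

NRCS table: row crops, straight row, good condition, soil group C → CN(II) = 85
CN(II) = 85; AMC II needs no correction.
Max retention: S = 1000/85 − 10 = 30/17 in (≈ 1.765 in)
Initial abstraction Ia = S/5 = (30/17)/5 = 6/17 ≈ 0.353 in
Since P=4.390 > Ia=0.353: effective rainfall P−Ia = 6863/1700 in
Q = (6863/1700)²/((6863/1700) + 30/17) = (47100769/2890000)/(9863/1700) = 47100769/16767100 in ≈ 2.809 in

Q = 47100769/16767100 in ≈ 2.809 in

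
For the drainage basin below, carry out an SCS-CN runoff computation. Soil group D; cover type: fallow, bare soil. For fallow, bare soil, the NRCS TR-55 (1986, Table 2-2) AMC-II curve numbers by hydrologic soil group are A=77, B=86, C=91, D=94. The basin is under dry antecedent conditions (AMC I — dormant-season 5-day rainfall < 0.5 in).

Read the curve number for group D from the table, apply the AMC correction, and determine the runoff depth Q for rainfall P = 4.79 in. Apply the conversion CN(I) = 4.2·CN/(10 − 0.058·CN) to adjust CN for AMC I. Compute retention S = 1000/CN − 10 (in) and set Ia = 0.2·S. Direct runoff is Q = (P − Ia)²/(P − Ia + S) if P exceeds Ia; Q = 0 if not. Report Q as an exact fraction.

Q = 21783103281/6500743900 in ≈ 3.351 in

NRCS table: fallow, bare soil, soil group D → CN(II) = 94
Adjust CN=94 to AMC I: 4.2·94/(10 − 0.058·94) → (1974/5) ÷ (1137/250) = 32900/379 ≈ 86.807
Retention S: 1000/CN − 10 with CN=86.807 → S = 500/329 ≈ 1.520 in
Ia = 0.2·(500/329) = 100/329 in ≈ 0.304 in
P − Ia = 4.790 − 0.304 = 147591/32900 ≈ 4.486 in (> 0, runoff occurs)
Q: (147591/32900)² ÷ (197591/32900) = 21783103281/6500743900 in (≈ 3.351 in)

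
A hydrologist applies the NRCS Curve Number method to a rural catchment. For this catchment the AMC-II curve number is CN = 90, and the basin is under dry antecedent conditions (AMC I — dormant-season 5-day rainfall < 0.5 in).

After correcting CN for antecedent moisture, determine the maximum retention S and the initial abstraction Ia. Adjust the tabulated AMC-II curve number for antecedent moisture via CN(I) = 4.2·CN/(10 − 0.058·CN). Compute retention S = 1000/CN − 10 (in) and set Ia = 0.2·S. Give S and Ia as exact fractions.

S = 500/189 in ≈ 2.646 in; Ia = 100/189 in ≈ 0.529 in

Dry (AMC I): CN(I) = 4.2·90/(10 − 0.058·90) = 378/(239/50) = 18900/239 ≈ 79.079
S = 1000/(18900/239) − 10 = 500/189 in ≈ 2.646 in
Ia = 0.2S: 0.2·2.646 = 0.529 in (exactly 100/189)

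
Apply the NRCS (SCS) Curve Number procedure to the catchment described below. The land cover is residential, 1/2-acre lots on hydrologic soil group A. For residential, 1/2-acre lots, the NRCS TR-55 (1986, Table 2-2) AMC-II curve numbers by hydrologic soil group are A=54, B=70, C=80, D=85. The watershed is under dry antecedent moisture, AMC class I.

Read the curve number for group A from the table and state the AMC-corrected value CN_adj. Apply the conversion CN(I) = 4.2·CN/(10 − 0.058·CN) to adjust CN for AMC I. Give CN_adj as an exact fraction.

CN_adj = 56700/1717 ≈ 33.023

NRCS table: residential, 1/2-acre lots, soil group A → CN(II) = 54
Dry (AMC I): CN(I) = 4.2·54/(10 − 0.058·54) = (1134/5)/(1717/250) = 56700/1717 ≈ 33.023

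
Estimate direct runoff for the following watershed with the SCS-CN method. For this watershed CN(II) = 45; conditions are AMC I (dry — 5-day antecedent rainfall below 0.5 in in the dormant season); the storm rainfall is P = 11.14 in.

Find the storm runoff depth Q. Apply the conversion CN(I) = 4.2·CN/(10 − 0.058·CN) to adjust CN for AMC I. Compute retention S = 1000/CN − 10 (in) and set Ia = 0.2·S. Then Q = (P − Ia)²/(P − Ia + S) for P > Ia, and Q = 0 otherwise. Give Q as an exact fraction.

Dry (AMC I): CN(I) = 4.2·45/(10 − 0.058·45) = 189/(739/100) = 18900/739 ≈ 25.575
Max retention: S = 1000/(18900/739) − 10 = 5500/189 in (≈ 29.101 in)
Ia = 0.2S: 0.2·29.101 = 5.820 in (exactly 1100/189)
Since P=11.140 > Ia=5.820: effective rainfall P−Ia = 50273/9450 in
Runoff Q = (P−Ia)²/(P−Ia+S) = (5.320)²/(5.320+29.101) = 2527374529/3073829850 ≈ 0.822 in

Q = 2527374529/3073829850 in ≈ 0.822 in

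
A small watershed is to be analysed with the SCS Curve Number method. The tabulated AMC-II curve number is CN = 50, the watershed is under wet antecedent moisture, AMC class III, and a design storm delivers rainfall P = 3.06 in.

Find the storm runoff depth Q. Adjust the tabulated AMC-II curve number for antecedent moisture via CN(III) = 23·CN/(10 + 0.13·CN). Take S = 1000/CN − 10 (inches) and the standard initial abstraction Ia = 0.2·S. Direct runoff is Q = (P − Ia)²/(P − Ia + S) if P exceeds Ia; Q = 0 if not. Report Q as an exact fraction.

Wet (AMC III): CN(III) = 23·50/(10 + 0.13·50) = 1150/(33/2) = 2300/33 ≈ 69.697
Max retention: S = 1000/(2300/33) − 10 = 100/23 in (≈ 4.348 in)
Initial abstraction Ia = S/5 = (100/23)/5 = 20/23 ≈ 0.870 in
Since P=3.060 > Ia=0.870: effective rainfall P−Ia = 2519/1150 in
Q = (2519/1150)²/((2519/1150) + 100/23) = (6345361/1322500)/(7519/1150) = 6345361/8646850 in ≈ 0.734 in

Q = 6345361/8646850 in ≈ 0.734 in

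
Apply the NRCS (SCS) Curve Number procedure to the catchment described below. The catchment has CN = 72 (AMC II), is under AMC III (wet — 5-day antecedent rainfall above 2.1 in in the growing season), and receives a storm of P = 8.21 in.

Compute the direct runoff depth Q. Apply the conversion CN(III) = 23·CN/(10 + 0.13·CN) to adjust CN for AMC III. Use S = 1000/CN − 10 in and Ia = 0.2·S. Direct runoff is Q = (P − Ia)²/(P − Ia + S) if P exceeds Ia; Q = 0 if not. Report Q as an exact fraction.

CN(III) from CN(II)=72: (23·72)/(10 + 0.13·72) = 10350/121 ≈ 85.537
Retention S: 1000/CN − 10 with CN=85.537 → S = 350/207 ≈ 1.691 in
Initial abstraction Ia = S/5 = (350/207)/5 = 70/207 ≈ 0.338 in
Excess rainfall: 8.210 − 0.338 = 7.872 in; P > Ia so Q > 0
Runoff Q = (P−Ia)²/(P−Ia+S) = (7.872)²/(7.872+1.691) = 26551724809/4097502900 ≈ 6.480 in

Q = 26551724809/4097502900 in ≈ 6.480 in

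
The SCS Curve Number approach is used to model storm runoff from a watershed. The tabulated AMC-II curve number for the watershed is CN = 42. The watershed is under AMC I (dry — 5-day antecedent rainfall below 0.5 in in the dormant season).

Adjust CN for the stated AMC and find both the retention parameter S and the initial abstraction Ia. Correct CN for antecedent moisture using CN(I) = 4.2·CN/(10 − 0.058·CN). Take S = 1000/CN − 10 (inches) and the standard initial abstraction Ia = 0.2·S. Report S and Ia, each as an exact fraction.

S = 14500/441 in ≈ 32.880 in; Ia = 2900/441 in ≈ 6.576 in

CN(I) from CN(II)=42: (4.2·42)/(10 − 0.058·42) = 44100/1891 ≈ 23.321
Retention S: 1000/CN − 10 with CN=23.321 → S = 14500/441 ≈ 32.880 in
Ia = 0.2·(14500/441) = 2900/441 in ≈ 6.576 in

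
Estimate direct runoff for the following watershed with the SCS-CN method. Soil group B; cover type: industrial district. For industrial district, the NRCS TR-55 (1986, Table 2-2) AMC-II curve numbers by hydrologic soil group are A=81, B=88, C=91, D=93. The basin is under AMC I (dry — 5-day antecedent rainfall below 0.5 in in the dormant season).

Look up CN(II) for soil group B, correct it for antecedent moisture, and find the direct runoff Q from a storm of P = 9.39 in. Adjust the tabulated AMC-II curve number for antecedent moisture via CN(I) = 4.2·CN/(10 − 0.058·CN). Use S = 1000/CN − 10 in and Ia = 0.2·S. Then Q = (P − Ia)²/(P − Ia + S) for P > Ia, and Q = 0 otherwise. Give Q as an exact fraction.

NRCS table: industrial district, soil group B → CN(II) = 88
Adjust CN=88 to AMC I: 4.2·88/(10 − 0.058·88) → (1848/5) ÷ (612/125) = 3850/51 ≈ 75.490
Retention S: 1000/CN − 10 with CN=75.490 → S = 250/77 ≈ 3.247 in
Initial abstraction Ia = S/5 = (250/77)/5 = 50/77 ≈ 0.649 in
Since P=9.390 > Ia=0.649: effective rainfall P−Ia = 67303/7700 in
Runoff Q = (P−Ia)²/(P−Ia+S) = (8.741)²/(8.741+3.247) = 4529693809/710733100 ≈ 6.373 in

Q = 4529693809/710733100 in ≈ 6.373 in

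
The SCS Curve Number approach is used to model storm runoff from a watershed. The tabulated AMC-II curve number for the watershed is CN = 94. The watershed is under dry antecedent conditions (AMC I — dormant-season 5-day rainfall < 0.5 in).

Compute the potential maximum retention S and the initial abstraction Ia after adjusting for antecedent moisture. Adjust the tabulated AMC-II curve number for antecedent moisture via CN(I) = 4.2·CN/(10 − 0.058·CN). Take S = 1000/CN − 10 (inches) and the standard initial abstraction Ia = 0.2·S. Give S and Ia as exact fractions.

CN(I) from CN(II)=94: (4.2·94)/(10 − 0.058·94) = 32900/379 ≈ 86.807
S = 1000/(32900/379) − 10 = 500/329 in ≈ 1.520 in
Ia = 0.2S: 0.2·1.520 = 0.304 in (exactly 100/329)

S = 500/329 in ≈ 1.520 in; Ia = 100/329 in ≈ 0.304 in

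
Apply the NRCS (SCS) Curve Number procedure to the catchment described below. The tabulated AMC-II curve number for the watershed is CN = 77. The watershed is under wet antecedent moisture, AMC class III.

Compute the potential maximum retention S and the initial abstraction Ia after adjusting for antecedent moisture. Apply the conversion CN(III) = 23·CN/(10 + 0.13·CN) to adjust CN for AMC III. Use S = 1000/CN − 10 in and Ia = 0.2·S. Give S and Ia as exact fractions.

S = 100/77 in ≈ 1.299 in; Ia = 20/77 in ≈ 0.260 in

Wet (AMC III): CN(III) = 23·77/(10 + 0.13·77) = 1771/(2001/100) = 7700/87 ≈ 88.506
S = 1000/(7700/87) − 10 = 100/77 in ≈ 1.299 in
Ia = 0.2·(100/77) = 20/77 in ≈ 0.260 in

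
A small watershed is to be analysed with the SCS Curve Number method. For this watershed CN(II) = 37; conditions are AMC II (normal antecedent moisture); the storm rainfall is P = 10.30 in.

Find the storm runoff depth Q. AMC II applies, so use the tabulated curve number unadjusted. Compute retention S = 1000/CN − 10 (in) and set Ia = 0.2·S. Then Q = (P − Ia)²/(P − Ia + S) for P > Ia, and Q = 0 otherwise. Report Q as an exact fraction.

Average conditions: CN = 37 (no AMC adjustment).
S = 1000/37 − 10 = 630/37 in ≈ 17.027 in
Ia = 0.2S: 0.2·17.027 = 3.405 in (exactly 126/37)
Since P=10.300 > Ia=3.405: effective rainfall P−Ia = 2551/370 in
Q: (2551/370)² ÷ (8851/370) = 6507601/3274870 in (≈ 1.987 in)

Q = 6507601/3274870 in ≈ 1.987 in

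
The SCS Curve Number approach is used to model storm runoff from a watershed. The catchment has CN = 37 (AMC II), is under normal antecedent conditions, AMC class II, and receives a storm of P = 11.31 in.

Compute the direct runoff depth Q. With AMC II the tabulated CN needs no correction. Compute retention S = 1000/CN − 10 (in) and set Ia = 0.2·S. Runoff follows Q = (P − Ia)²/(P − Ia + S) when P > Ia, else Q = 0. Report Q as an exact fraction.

Q = 285129003/113771300 in ≈ 2.506 in

CN(II) = 37; AMC II needs no correction.
Max retention: S = 1000/37 − 10 = 630/37 in (≈ 17.027 in)
Ia = 0.2·(630/37) = 126/37 in ≈ 3.405 in
Since P=11.310 > Ia=3.405: effective rainfall P−Ia = 29247/3700 in
Runoff Q = (P−Ia)²/(P−Ia+S) = (7.905)²/(7.905+17.027) = 285129003/113771300 ≈ 2.506 in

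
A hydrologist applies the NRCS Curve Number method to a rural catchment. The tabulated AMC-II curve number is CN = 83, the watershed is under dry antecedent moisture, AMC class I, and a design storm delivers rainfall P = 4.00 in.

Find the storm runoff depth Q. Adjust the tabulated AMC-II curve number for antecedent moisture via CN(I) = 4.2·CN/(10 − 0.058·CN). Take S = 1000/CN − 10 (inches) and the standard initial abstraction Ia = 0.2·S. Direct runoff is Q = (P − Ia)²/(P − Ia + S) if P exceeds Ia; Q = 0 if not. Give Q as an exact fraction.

Dry (AMC I): CN(I) = 4.2·83/(10 − 0.058·83) = (1743/5)/(2593/500) = 174300/2593 ≈ 67.219
Max retention: S = 1000/(174300/2593) − 10 = 8500/1743 in (≈ 4.877 in)
Ia = 0.2S: 0.2·4.877 = 0.975 in (exactly 1700/1743)
P − Ia = 4.000 − 0.975 = 5272/1743 ≈ 3.025 in (> 0, runoff occurs)
Q = (5272/1743)²/((5272/1743) + 8500/1743) = (27793984/3038049)/(13772/1743) = 6948496/6001149 in ≈ 1.158 in

Q = 6948496/6001149 in ≈ 1.158 in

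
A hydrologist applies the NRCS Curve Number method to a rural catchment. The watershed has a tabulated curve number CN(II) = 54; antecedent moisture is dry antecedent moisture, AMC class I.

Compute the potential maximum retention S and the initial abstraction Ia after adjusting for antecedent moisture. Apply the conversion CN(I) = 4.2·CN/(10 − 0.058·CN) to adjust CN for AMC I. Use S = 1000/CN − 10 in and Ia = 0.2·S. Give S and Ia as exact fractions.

Dry (AMC I): CN(I) = 4.2·54/(10 − 0.058·54) = (1134/5)/(1717/250) = 56700/1717 ≈ 33.023
S = 1000/(56700/1717) − 10 = 11500/567 in ≈ 20.282 in
Ia = 0.2·(11500/567) = 2300/567 in ≈ 4.056 in

S = 11500/567 in ≈ 20.282 in; Ia = 2300/567 in ≈ 4.056 in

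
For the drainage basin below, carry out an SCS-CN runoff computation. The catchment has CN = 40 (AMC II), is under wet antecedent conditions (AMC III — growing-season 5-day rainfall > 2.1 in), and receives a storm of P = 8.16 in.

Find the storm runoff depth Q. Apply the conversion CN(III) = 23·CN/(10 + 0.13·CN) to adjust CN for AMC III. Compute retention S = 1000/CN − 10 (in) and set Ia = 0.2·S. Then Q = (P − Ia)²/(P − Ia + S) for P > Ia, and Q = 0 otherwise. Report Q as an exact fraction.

Wet (AMC III): CN(III) = 23·40/(10 + 0.13·40) = 920/(76/5) = 1150/19 ≈ 60.526
S = 1000/(1150/19) − 10 = 150/23 in ≈ 6.522 in
Ia = 0.2·(150/23) = 30/23 in ≈ 1.304 in
Since P=8.160 > Ia=1.304: effective rainfall P−Ia = 3942/575 in
Q: (3942/575)² ÷ (7692/575) = 1294947/368575 in (≈ 3.513 in)

Q = 1294947/368575 in ≈ 3.513 in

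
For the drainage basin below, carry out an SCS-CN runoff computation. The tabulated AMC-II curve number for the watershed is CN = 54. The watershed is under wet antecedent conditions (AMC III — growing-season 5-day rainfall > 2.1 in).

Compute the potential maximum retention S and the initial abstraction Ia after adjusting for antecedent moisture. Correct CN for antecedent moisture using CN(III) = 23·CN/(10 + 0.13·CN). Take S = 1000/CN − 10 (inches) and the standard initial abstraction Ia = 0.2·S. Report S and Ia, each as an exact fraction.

Wet (AMC III): CN(III) = 23·54/(10 + 0.13·54) = 1242/(851/50) = 2700/37 ≈ 72.973
S = 1000/(2700/37) − 10 = 100/27 in ≈ 3.704 in
Ia = 0.2·(100/27) = 20/27 in ≈ 0.741 in

S = 100/27 in ≈ 3.704 in; Ia = 20/27 in ≈ 0.741 in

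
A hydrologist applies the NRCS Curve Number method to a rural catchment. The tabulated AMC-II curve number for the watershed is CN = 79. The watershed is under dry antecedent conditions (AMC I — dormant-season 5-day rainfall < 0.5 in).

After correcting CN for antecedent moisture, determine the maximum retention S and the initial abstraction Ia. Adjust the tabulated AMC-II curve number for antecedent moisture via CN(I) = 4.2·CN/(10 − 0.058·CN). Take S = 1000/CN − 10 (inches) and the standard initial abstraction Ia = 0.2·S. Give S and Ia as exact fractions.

S = 500/79 in ≈ 6.329 in; Ia = 100/79 in ≈ 1.266 in

Dry (AMC I): CN(I) = 4.2·79/(10 − 0.058·79) = (1659/5)/(2709/500) = 7900/129 ≈ 61.240
Max retention: S = 1000/(7900/129) − 10 = 500/79 in (≈ 6.329 in)
Ia = 0.2·(500/79) = 100/79 in ≈ 1.266 in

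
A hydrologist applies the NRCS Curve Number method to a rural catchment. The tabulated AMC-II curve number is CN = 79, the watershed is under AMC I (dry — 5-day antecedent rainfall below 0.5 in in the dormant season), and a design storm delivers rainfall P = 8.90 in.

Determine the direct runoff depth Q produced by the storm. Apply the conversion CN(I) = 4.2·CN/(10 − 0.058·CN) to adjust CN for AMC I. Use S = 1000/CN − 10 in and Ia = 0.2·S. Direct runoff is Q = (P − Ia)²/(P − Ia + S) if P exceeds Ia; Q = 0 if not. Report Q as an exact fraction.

Adjust CN=79 to AMC I: 4.2·79/(10 − 0.058·79) → (1659/5) ÷ (2709/500) = 7900/129 ≈ 61.240
Retention S: 1000/CN − 10 with CN=61.240 → S = 500/79 ≈ 6.329 in
Ia = 0.2·(500/79) = 100/79 in ≈ 1.266 in
Excess rainfall: 8.900 − 1.266 = 7.634 in; P > Ia so Q > 0
Q: (6031/790)² ÷ (11031/790) = 36372961/8714490 in (≈ 4.174 in)

Q = 36372961/8714490 in ≈ 4.174 in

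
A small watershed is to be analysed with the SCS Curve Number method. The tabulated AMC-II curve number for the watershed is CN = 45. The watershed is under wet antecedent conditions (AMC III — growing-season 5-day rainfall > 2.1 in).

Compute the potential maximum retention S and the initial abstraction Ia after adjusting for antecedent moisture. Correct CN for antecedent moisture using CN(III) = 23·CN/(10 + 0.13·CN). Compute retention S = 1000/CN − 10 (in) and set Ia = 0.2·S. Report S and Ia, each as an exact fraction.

S = 1100/207 in ≈ 5.314 in; Ia = 220/207 in ≈ 1.063 in

Wet (AMC III): CN(III) = 23·45/(10 + 0.13·45) = 1035/(317/20) = 20700/317 ≈ 65.300
Max retention: S = 1000/(20700/317) − 10 = 1100/207 in (≈ 5.314 in)
Initial abstraction Ia = S/5 = (1100/207)/5 = 220/207 ≈ 1.063 in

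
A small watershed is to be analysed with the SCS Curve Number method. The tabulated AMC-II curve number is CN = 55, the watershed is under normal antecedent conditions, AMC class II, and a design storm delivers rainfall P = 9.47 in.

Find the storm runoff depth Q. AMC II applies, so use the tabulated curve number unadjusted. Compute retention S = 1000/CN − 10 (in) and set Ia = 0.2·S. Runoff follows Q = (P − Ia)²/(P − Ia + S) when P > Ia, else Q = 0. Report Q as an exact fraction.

Q = 74252689/19378700 in ≈ 3.832 in

AMC II — tabulated CN = 55 applies directly.
Retention S: 1000/CN − 10 with CN=55.000 → S = 90/11 ≈ 8.182 in
Ia = 0.2S: 0.2·8.182 = 1.636 in (exactly 18/11)
Excess rainfall: 9.470 − 1.636 = 7.834 in; P > Ia so Q > 0
Runoff Q = (P−Ia)²/(P−Ia+S) = (7.834)²/(7.834+8.182) = 74252689/19378700 ≈ 3.832 in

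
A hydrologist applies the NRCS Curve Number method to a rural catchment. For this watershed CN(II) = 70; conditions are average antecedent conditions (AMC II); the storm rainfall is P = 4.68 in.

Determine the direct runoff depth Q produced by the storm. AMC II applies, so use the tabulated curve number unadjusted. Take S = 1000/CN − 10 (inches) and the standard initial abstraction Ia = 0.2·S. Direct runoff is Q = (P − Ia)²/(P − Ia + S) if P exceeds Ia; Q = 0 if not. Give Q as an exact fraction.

Q = 149187/82775 in ≈ 1.802 in

CN(II) = 70; AMC II needs no correction.
S = 1000/70 − 10 = 30/7 in ≈ 4.286 in
Initial abstraction Ia = S/5 = (30/7)/5 = 6/7 ≈ 0.857 in
P − Ia = 4.680 − 0.857 = 669/175 ≈ 3.823 in (> 0, runoff occurs)
Q: (669/175)² ÷ (1419/175) = 149187/82775 in (≈ 1.802 in)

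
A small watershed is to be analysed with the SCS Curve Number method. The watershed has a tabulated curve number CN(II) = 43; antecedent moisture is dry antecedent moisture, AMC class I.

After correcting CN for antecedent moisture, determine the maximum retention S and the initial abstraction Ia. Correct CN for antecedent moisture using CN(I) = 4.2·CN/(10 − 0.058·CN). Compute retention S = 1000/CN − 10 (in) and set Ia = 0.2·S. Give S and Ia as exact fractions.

Dry (AMC I): CN(I) = 4.2·43/(10 − 0.058·43) = (903/5)/(3753/500) = 30100/1251 ≈ 24.061
Retention S: 1000/CN − 10 with CN=24.061 → S = 9500/301 ≈ 31.561 in
Ia = 0.2·(9500/301) = 1900/301 in ≈ 6.312 in

S = 9500/301 in ≈ 31.561 in; Ia = 1900/301 in ≈ 6.312 in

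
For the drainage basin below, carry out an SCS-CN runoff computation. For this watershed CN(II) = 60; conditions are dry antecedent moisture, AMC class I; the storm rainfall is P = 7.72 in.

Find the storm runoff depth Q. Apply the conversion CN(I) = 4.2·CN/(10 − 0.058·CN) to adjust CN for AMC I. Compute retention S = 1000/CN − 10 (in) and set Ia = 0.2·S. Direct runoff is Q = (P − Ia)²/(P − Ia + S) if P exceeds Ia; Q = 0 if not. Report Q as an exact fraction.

Q = 51251281/50650425 in ≈ 1.012 in

Adjust CN=60 to AMC I: 4.2·60/(10 − 0.058·60) → 252 ÷ (163/25) = 6300/163 ≈ 38.650
S = 1000/(6300/163) − 10 = 1000/63 in ≈ 15.873 in
Initial abstraction Ia = S/5 = (1000/63)/5 = 200/63 ≈ 3.175 in
P − Ia = 7.720 − 3.175 = 7159/1575 ≈ 4.545 in (> 0, runoff occurs)
Q = (7159/1575)²/((7159/1575) + 1000/63) = (51251281/2480625)/(32159/1575) = 51251281/50650425 in ≈ 1.012 in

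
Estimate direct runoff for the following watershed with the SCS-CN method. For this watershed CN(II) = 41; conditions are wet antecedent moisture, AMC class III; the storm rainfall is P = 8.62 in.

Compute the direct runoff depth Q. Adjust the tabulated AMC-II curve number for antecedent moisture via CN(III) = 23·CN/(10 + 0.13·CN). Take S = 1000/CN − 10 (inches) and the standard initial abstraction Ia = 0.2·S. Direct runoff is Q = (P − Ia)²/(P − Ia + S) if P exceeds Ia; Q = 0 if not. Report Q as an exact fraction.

Q = 120709689489/30290715950 in ≈ 3.985 in

CN(III) from CN(II)=41: (23·41)/(10 + 0.13·41) = 94300/1533 ≈ 61.513
S = 1000/(94300/1533) − 10 = 5900/943 in ≈ 6.257 in
Ia = 0.2S: 0.2·6.257 = 1.251 in (exactly 1180/943)
Since P=8.620 > Ia=1.251: effective rainfall P−Ia = 347433/47150 in
Q = (347433/47150)²/((347433/47150) + 5900/943) = (120709689489/2223122500)/(642433/47150) = 120709689489/30290715950 in ≈ 3.985 in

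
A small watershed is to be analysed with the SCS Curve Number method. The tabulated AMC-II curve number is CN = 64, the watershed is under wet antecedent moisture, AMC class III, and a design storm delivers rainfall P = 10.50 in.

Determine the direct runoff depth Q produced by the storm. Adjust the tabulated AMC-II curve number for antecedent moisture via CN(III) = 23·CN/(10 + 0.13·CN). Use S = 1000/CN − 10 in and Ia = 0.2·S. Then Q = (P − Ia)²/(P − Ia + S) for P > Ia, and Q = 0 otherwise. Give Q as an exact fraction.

Q = 282747/35144 in ≈ 8.045 in

Wet (AMC III): CN(III) = 23·64/(10 + 0.13·64) = 1472/(458/25) = 18400/229 ≈ 80.349
Retention S: 1000/CN − 10 with CN=80.349 → S = 225/92 ≈ 2.446 in
Initial abstraction Ia = S/5 = (225/92)/5 = 45/92 ≈ 0.489 in
P − Ia = 10.500 − 0.489 = 921/92 ≈ 10.011 in (> 0, runoff occurs)
Q: (921/92)² ÷ (573/46) = 282747/35144 in (≈ 8.045 in)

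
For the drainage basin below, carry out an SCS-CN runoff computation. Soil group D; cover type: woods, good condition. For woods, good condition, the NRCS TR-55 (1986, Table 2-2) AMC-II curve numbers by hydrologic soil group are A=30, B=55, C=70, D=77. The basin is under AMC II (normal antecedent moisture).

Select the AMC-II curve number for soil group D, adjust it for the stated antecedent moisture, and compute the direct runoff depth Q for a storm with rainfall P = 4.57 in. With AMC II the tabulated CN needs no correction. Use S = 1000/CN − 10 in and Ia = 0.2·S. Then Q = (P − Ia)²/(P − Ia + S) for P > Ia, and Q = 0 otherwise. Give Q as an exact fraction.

Q = 935686921/412635300 in ≈ 2.268 in

NRCS table: woods, good condition, soil group D → CN(II) = 77
Average conditions: CN = 77 (no AMC adjustment).
S = 1000/77 − 10 = 230/77 in ≈ 2.987 in
Initial abstraction Ia = S/5 = (230/77)/5 = 46/77 ≈ 0.597 in
Excess rainfall: 4.570 − 0.597 = 3.973 in; P > Ia so Q > 0
Q = (30589/7700)²/((30589/7700) + 230/77) = (935686921/59290000)/(53589/7700) = 935686921/412635300 in ≈ 2.268 in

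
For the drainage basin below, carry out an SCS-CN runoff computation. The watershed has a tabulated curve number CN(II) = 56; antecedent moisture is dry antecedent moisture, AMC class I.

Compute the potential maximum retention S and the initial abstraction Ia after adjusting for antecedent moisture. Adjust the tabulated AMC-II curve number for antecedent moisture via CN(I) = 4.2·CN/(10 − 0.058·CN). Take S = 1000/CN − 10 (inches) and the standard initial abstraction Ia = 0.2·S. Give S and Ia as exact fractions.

Adjust CN=56 to AMC I: 4.2·56/(10 − 0.058·56) → (1176/5) ÷ (844/125) = 7350/211 ≈ 34.834
Max retention: S = 1000/(7350/211) − 10 = 2750/147 in (≈ 18.707 in)
Ia = 0.2S: 0.2·18.707 = 3.741 in (exactly 550/147)

S = 2750/147 in ≈ 18.707 in; Ia = 550/147 in ≈ 3.741 in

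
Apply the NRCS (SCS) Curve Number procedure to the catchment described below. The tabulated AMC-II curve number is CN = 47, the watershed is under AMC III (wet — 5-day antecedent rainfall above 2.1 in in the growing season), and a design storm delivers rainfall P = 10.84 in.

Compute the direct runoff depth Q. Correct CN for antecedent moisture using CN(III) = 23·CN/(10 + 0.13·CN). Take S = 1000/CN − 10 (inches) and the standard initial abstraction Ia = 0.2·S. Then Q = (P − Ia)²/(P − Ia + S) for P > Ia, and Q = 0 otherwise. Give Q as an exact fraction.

Wet (AMC III): CN(III) = 23·47/(10 + 0.13·47) = 1081/(1611/100) = 108100/1611 ≈ 67.101
S = 1000/(108100/1611) − 10 = 5300/1081 in ≈ 4.903 in
Ia = 0.2·(5300/1081) = 1060/1081 in ≈ 0.981 in
Since P=10.840 > Ia=0.981: effective rainfall P−Ia = 266451/27025 in
Q: (266451/27025)² ÷ (398951/27025) = 70996135401/10781650775 in (≈ 6.585 in)

Q = 70996135401/10781650775 in ≈ 6.585 in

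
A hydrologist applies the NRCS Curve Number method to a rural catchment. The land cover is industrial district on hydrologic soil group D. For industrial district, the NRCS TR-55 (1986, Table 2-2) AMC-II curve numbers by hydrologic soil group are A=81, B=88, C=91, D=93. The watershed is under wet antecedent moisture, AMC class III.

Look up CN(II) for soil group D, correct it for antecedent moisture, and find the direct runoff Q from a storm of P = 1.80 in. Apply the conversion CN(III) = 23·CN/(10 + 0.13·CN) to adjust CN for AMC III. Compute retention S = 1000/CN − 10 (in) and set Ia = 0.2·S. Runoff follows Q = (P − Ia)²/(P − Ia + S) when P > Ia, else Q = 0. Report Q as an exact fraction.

NRCS table: industrial district, soil group D → CN(II) = 93
CN(III) from CN(II)=93: (23·93)/(10 + 0.13·93) = 213900/2209 ≈ 96.831
Max retention: S = 1000/(213900/2209) − 10 = 700/2139 in (≈ 0.327 in)
Ia = 0.2·(700/2139) = 140/2139 in ≈ 0.065 in
Excess rainfall: 1.800 − 0.065 = 1.735 in; P > Ia so Q > 0
Q: (18551/10695)² ÷ (22051/10695) = 344139601/235835445 in (≈ 1.459 in)

Q = 344139601/235835445 in ≈ 1.459 in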